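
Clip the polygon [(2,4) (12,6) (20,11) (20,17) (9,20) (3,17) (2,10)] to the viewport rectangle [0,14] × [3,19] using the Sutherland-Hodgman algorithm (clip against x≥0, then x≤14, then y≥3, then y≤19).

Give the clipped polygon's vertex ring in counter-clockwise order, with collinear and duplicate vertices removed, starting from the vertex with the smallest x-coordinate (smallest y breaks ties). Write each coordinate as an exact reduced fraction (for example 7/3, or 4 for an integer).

Clipped polygon: [(2,4) (12,6) (14,29/4) (14,205/11) (38/3,19) (7,19) (3,17) (2,10)]

1. After x ≥ 0: [(2,4) (12,6) (20,11) (20,17) (9,20) (3,17) (2,10)]
2. After x ≤ 14: [(2,4) (12,6) (14,29/4) (14,205/11) (9,20) (3,17) (2,10)]
3. After y ≥ 3: [(2,4) (12,6) (14,29/4) (14,205/11) (9,20) (3,17) (2,10)]
4. After y ≤ 19: [(2,4) (12,6) (14,29/4) (14,205/11) (38/3,19) (7,19) (3,17) (2,10)]
5. Canonical ring: [(2,4) (12,6) (14,29/4) (14,205/11) (38/3,19) (7,19) (3,17) (2,10)]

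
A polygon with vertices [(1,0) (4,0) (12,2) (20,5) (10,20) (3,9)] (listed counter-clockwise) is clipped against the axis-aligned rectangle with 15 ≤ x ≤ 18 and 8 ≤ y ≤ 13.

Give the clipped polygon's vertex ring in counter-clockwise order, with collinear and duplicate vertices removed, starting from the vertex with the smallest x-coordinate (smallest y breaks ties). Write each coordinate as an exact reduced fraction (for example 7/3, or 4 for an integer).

Clipped polygon: [(15,8) (18,8) (15,25/2)]

1. After x ≥ 15: [(15,25/8) (20,5) (15,25/2)]
2. After x ≤ 18: [(15,25/8) (18,17/4) (18,8) (15,25/2)]
3. After y ≥ 8: [(15,8) (18,8) (18,8) (15,25/2)]
4. After y ≤ 13: [(15,8) (18,8) (18,8) (15,25/2)]
5. Canonical ring: [(15,8) (18,8) (15,25/2)]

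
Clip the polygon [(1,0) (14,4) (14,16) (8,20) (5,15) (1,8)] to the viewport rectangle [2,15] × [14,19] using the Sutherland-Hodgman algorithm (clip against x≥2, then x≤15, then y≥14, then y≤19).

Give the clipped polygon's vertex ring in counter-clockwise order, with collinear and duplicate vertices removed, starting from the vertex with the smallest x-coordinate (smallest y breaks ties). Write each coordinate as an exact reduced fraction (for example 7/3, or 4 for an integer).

1. After x ≥ 2: [(2,4/13) (14,4) (14,16) (8,20) (5,15) (2,39/4)]
2. After x ≤ 15: [(2,4/13) (14,4) (14,16) (8,20) (5,15) (2,39/4)]
3. After y ≥ 14: [(14,14) (14,16) (8,20) (5,15) (31/7,14)]
4. After y ≤ 19: [(14,14) (14,16) (19/2,19) (37/5,19) (5,15) (31/7,14)]
5. Canonical ring: [(31/7,14) (14,14) (14,16) (19/2,19) (37/5,19) (5,15)]

Clipped polygon: [(31/7,14) (14,14) (14,16) (19/2,19) (37/5,19) (5,15)]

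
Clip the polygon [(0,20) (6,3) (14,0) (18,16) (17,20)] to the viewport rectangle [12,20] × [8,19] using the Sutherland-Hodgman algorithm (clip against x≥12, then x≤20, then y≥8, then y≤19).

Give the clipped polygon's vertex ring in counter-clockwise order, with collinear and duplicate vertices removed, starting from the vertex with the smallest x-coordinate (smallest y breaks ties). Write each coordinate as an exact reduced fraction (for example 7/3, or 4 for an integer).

Clipped polygon: [(12,8) (16,8) (18,16) (69/4,19) (12,19)]

1. After x ≥ 12: [(12,20) (12,3/4) (14,0) (18,16) (17,20)]
2. After x ≤ 20: [(12,20) (12,3/4) (14,0) (18,16) (17,20)]
3. After y ≥ 8: [(12,20) (12,8) (16,8) (18,16) (17,20)]
4. After y ≤ 19: [(12,19) (12,8) (16,8) (18,16) (69/4,19)]
5. Canonical ring: [(12,8) (16,8) (18,16) (69/4,19) (12,19)]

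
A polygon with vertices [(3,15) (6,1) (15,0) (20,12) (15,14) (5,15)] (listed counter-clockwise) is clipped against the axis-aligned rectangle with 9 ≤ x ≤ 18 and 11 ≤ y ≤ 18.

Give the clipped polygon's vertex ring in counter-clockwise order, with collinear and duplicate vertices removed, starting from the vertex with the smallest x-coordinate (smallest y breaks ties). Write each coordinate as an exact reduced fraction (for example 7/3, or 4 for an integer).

Clipped polygon: [(9,11) (18,11) (18,64/5) (15,14) (9,73/5)]

1. After x ≥ 9: [(9,2/3) (15,0) (20,12) (15,14) (9,73/5)]
2. After x ≤ 18: [(9,2/3) (15,0) (18,36/5) (18,64/5) (15,14) (9,73/5)]
3. After y ≥ 11: [(9,11) (18,11) (18,64/5) (15,14) (9,73/5)]
4. After y ≤ 18: [(9,11) (18,11) (18,64/5) (15,14) (9,73/5)]
5. Canonical ring: [(9,11) (18,11) (18,64/5) (15,14) (9,73/5)]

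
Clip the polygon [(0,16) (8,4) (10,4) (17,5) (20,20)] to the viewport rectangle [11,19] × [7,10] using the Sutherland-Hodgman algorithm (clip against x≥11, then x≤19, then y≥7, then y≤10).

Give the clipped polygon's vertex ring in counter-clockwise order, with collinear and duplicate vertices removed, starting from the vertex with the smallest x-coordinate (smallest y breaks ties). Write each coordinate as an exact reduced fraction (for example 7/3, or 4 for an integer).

Clipped polygon: [(11,7) (87/5,7) (18,10) (11,10)]

1. After x ≥ 11: [(11,91/5) (11,29/7) (17,5) (20,20)]
2. After x ≤ 19: [(19,99/5) (11,91/5) (11,29/7) (17,5) (19,15)]
3. After y ≥ 7: [(19,99/5) (11,91/5) (11,7) (87/5,7) (19,15)]
4. After y ≤ 10: [(11,10) (11,7) (87/5,7) (18,10)]
5. Canonical ring: [(11,7) (87/5,7) (18,10) (11,10)]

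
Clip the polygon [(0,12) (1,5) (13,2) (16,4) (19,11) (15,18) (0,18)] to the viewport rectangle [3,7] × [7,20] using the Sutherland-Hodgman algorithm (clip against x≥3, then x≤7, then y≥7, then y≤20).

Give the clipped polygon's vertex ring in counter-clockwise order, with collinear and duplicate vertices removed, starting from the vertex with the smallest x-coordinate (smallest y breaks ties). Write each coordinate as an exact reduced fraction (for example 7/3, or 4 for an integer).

1. After x ≥ 3: [(3,9/2) (13,2) (16,4) (19,11) (15,18) (3,18)]
2. After x ≤ 7: [(3,9/2) (7,7/2) (7,18) (3,18)]
3. After y ≥ 7: [(3,7) (7,7) (7,18) (3,18)]
4. After y ≤ 20: [(3,7) (7,7) (7,18) (3,18)]
5. Canonical ring: [(3,7) (7,7) (7,18) (3,18)]

Clipped polygon: [(3,7) (7,7) (7,18) (3,18)]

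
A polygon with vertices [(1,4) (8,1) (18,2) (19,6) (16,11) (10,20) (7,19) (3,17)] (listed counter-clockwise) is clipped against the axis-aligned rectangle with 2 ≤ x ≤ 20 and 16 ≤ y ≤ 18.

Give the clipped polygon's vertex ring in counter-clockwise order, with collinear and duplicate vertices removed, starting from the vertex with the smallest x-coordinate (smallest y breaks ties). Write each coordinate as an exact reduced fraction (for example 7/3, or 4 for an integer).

Clipped polygon: [(37/13,16) (38/3,16) (34/3,18) (5,18) (3,17)]

1. After x ≥ 2: [(2,21/2) (2,25/7) (8,1) (18,2) (19,6) (16,11) (10,20) (7,19) (3,17)]
2. After x ≤ 20: [(2,21/2) (2,25/7) (8,1) (18,2) (19,6) (16,11) (10,20) (7,19) (3,17)]
3. After y ≥ 16: [(37/13,16) (38/3,16) (10,20) (7,19) (3,17)]
4. After y ≤ 18: [(37/13,16) (38/3,16) (34/3,18) (5,18) (3,17)]
5. Canonical ring: [(37/13,16) (38/3,16) (34/3,18) (5,18) (3,17)]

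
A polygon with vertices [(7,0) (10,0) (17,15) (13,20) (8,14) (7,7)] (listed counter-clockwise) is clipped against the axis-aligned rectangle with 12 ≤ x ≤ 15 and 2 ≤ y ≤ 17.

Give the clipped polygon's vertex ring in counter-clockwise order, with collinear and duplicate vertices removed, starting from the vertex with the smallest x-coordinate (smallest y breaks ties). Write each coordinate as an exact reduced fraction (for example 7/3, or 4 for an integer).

Clipped polygon: [(12,30/7) (15,75/7) (15,17) (12,17)]

1. After x ≥ 12: [(12,30/7) (17,15) (13,20) (12,94/5)]
2. After x ≤ 15: [(12,30/7) (15,75/7) (15,35/2) (13,20) (12,94/5)]
3. After y ≥ 2: [(12,30/7) (15,75/7) (15,35/2) (13,20) (12,94/5)]
4. After y ≤ 17: [(12,17) (12,30/7) (15,75/7) (15,17)]
5. Canonical ring: [(12,30/7) (15,75/7) (15,17) (12,17)]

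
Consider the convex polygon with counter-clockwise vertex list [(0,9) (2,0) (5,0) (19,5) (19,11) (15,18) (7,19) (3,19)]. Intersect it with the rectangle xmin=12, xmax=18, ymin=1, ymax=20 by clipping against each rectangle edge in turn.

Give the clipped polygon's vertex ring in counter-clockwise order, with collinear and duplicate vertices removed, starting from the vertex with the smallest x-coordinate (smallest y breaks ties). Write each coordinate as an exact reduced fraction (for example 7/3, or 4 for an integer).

Clipped polygon: [(12,5/2) (18,65/14) (18,51/4) (15,18) (12,147/8)]

1. After x ≥ 12: [(12,5/2) (19,5) (19,11) (15,18) (12,147/8)]
2. After x ≤ 18: [(12,5/2) (18,65/14) (18,51/4) (15,18) (12,147/8)]
3. After y ≥ 1: [(12,5/2) (18,65/14) (18,51/4) (15,18) (12,147/8)]
4. After y ≤ 20: [(12,5/2) (18,65/14) (18,51/4) (15,18) (12,147/8)]
5. Canonical ring: [(12,5/2) (18,65/14) (18,51/4) (15,18) (12,147/8)]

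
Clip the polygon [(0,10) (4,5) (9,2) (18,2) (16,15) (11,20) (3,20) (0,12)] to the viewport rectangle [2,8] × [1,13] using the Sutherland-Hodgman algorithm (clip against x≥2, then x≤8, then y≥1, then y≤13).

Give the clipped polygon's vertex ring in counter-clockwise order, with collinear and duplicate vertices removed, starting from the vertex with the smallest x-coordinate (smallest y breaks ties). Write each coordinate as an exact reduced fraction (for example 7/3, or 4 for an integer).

Clipped polygon: [(2,15/2) (4,5) (8,13/5) (8,13) (2,13)]

1. After x ≥ 2: [(2,15/2) (4,5) (9,2) (18,2) (16,15) (11,20) (3,20) (2,52/3)]
2. After x ≤ 8: [(2,15/2) (4,5) (8,13/5) (8,20) (3,20) (2,52/3)]
3. After y ≥ 1: [(2,15/2) (4,5) (8,13/5) (8,20) (3,20) (2,52/3)]
4. After y ≤ 13: [(2,13) (2,15/2) (4,5) (8,13/5) (8,13)]
5. Canonical ring: [(2,15/2) (4,5) (8,13/5) (8,13) (2,13)]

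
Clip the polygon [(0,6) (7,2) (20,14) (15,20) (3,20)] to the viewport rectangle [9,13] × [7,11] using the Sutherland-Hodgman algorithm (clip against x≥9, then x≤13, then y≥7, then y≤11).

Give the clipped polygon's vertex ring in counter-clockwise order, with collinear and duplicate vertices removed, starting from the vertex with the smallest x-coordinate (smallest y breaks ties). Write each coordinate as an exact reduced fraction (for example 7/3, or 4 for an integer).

Clipped polygon: [(9,7) (149/12,7) (13,98/13) (13,11) (9,11)]

1. After x ≥ 9: [(9,50/13) (20,14) (15,20) (9,20)]
2. After x ≤ 13: [(9,50/13) (13,98/13) (13,20) (9,20)]
3. After y ≥ 7: [(9,7) (149/12,7) (13,98/13) (13,20) (9,20)]
4. After y ≤ 11: [(9,11) (9,7) (149/12,7) (13,98/13) (13,11)]
5. Canonical ring: [(9,7) (149/12,7) (13,98/13) (13,11) (9,11)]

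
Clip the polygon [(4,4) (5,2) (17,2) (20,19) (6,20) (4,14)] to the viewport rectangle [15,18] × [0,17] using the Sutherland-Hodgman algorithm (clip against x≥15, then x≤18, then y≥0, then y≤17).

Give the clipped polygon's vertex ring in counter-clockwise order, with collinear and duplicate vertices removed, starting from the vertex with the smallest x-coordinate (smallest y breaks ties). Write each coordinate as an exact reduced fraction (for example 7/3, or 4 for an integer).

1. After x ≥ 15: [(15,2) (17,2) (20,19) (15,271/14)]
2. After x ≤ 18: [(15,2) (17,2) (18,23/3) (18,134/7) (15,271/14)]
3. After y ≥ 0: [(15,2) (17,2) (18,23/3) (18,134/7) (15,271/14)]
4. After y ≤ 17: [(15,17) (15,2) (17,2) (18,23/3) (18,17)]
5. Canonical ring: [(15,2) (17,2) (18,23/3) (18,17) (15,17)]

Clipped polygon: [(15,2) (17,2) (18,23/3) (18,17) (15,17)]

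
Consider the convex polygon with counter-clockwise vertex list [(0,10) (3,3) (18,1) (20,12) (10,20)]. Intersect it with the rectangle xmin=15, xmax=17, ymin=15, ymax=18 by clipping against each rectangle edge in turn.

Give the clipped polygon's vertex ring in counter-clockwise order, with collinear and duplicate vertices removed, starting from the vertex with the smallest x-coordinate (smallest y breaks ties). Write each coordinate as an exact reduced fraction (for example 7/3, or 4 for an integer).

Clipped polygon: [(15,15) (65/4,15) (15,16)]

1. After x ≥ 15: [(15,7/5) (18,1) (20,12) (15,16)]
2. After x ≤ 17: [(15,7/5) (17,17/15) (17,72/5) (15,16)]
3. After y ≥ 15: [(15,15) (65/4,15) (15,16)]
4. After y ≤ 18: [(15,15) (65/4,15) (15,16)]
5. Canonical ring: [(15,15) (65/4,15) (15,16)]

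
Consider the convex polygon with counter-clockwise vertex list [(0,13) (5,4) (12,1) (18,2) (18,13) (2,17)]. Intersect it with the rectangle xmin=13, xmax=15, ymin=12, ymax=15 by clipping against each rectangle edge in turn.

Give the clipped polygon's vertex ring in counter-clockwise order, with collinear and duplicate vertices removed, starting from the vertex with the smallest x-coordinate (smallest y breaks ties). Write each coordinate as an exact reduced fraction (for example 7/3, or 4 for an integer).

1. After x ≥ 13: [(13,7/6) (18,2) (18,13) (13,57/4)]
2. After x ≤ 15: [(13,7/6) (15,3/2) (15,55/4) (13,57/4)]
3. After y ≥ 12: [(13,12) (15,12) (15,55/4) (13,57/4)]
4. After y ≤ 15: [(13,12) (15,12) (15,55/4) (13,57/4)]
5. Canonical ring: [(13,12) (15,12) (15,55/4) (13,57/4)]

Clipped polygon: [(13,12) (15,12) (15,55/4) (13,57/4)]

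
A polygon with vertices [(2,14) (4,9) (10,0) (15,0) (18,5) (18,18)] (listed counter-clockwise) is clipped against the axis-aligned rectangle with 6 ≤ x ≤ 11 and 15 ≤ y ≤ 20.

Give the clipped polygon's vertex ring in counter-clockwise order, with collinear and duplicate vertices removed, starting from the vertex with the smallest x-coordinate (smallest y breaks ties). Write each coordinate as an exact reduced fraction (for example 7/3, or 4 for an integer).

1. After x ≥ 6: [(6,15) (6,6) (10,0) (15,0) (18,5) (18,18)]
2. After x ≤ 11: [(11,65/4) (6,15) (6,6) (10,0) (11,0)]
3. After y ≥ 15: [(11,15) (11,65/4) (6,15) (6,15)]
4. After y ≤ 20: [(11,15) (11,65/4) (6,15) (6,15)]
5. Canonical ring: [(6,15) (11,15) (11,65/4)]

Clipped polygon: [(6,15) (11,15) (11,65/4)]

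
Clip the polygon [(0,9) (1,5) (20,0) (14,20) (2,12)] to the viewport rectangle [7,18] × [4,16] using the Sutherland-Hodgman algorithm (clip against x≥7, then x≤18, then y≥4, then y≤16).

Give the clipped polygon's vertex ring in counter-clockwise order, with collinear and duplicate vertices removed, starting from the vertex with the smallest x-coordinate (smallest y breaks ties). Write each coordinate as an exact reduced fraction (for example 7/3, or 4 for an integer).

Clipped polygon: [(7,4) (18,4) (18,20/3) (76/5,16) (8,16) (7,46/3)]

1. After x ≥ 7: [(7,65/19) (20,0) (14,20) (7,46/3)]
2. After x ≤ 18: [(7,65/19) (18,10/19) (18,20/3) (14,20) (7,46/3)]
3. After y ≥ 4: [(7,4) (18,4) (18,20/3) (14,20) (7,46/3)]
4. After y ≤ 16: [(7,4) (18,4) (18,20/3) (76/5,16) (8,16) (7,46/3)]
5. Canonical ring: [(7,4) (18,4) (18,20/3) (76/5,16) (8,16) (7,46/3)]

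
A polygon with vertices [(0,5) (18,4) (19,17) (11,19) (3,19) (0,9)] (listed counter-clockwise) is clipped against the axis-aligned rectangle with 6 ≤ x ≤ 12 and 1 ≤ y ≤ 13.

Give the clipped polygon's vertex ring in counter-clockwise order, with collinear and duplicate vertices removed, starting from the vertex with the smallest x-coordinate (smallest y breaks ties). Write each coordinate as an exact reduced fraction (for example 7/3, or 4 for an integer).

Clipped polygon: [(6,14/3) (12,13/3) (12,13) (6,13)]

1. After x ≥ 6: [(6,14/3) (18,4) (19,17) (11,19) (6,19)]
2. After x ≤ 12: [(6,14/3) (12,13/3) (12,75/4) (11,19) (6,19)]
3. After y ≥ 1: [(6,14/3) (12,13/3) (12,75/4) (11,19) (6,19)]
4. After y ≤ 13: [(6,13) (6,14/3) (12,13/3) (12,13)]
5. Canonical ring: [(6,14/3) (12,13/3) (12,13) (6,13)]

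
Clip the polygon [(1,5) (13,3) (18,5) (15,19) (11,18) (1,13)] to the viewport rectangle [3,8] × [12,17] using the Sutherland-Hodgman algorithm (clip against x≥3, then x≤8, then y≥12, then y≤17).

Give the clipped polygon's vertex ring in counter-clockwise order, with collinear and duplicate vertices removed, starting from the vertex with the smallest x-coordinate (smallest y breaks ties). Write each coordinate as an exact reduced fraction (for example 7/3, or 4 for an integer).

1. After x ≥ 3: [(3,14/3) (13,3) (18,5) (15,19) (11,18) (3,14)]
2. After x ≤ 8: [(3,14/3) (8,23/6) (8,33/2) (3,14)]
3. After y ≥ 12: [(3,12) (8,12) (8,33/2) (3,14)]
4. After y ≤ 17: [(3,12) (8,12) (8,33/2) (3,14)]
5. Canonical ring: [(3,12) (8,12) (8,33/2) (3,14)]

Clipped polygon: [(3,12) (8,12) (8,33/2) (3,14)]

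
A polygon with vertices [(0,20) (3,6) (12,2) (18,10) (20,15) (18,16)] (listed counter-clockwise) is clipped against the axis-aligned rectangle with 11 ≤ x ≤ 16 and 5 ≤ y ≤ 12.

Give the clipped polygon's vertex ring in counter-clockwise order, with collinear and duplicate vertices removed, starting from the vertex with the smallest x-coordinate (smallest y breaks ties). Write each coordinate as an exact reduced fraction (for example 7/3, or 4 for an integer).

Clipped polygon: [(11,5) (57/4,5) (16,22/3) (16,12) (11,12)]

1. After x ≥ 11: [(11,158/9) (11,22/9) (12,2) (18,10) (20,15) (18,16)]
2. After x ≤ 16: [(16,148/9) (11,158/9) (11,22/9) (12,2) (16,22/3)]
3. After y ≥ 5: [(16,148/9) (11,158/9) (11,5) (57/4,5) (16,22/3)]
4. After y ≤ 12: [(16,12) (11,12) (11,5) (57/4,5) (16,22/3)]
5. Canonical ring: [(11,5) (57/4,5) (16,22/3) (16,12) (11,12)]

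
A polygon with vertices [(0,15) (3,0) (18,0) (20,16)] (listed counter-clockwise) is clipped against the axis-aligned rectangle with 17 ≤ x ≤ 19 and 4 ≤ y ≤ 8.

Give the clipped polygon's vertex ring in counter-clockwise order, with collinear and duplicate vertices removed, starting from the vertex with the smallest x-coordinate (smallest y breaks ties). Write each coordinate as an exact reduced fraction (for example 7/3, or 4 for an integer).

Clipped polygon: [(17,4) (37/2,4) (19,8) (17,8)]

1. After x ≥ 17: [(17,317/20) (17,0) (18,0) (20,16)]
2. After x ≤ 19: [(19,319/20) (17,317/20) (17,0) (18,0) (19,8)]
3. After y ≥ 4: [(19,319/20) (17,317/20) (17,4) (37/2,4) (19,8)]
4. After y ≤ 8: [(19,8) (17,8) (17,4) (37/2,4) (19,8)]
5. Canonical ring: [(17,4) (37/2,4) (19,8) (17,8)]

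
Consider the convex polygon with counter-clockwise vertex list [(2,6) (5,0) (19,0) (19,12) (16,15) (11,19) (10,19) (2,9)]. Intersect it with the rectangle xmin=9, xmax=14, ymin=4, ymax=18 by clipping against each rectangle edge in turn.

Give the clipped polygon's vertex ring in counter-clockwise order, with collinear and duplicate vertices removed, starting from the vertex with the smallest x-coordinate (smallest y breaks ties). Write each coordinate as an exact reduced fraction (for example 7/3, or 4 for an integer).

Clipped polygon: [(9,4) (14,4) (14,83/5) (49/4,18) (46/5,18) (9,71/4)]

1. After x ≥ 9: [(9,0) (19,0) (19,12) (16,15) (11,19) (10,19) (9,71/4)]
2. After x ≤ 14: [(9,0) (14,0) (14,83/5) (11,19) (10,19) (9,71/4)]
3. After y ≥ 4: [(9,4) (14,4) (14,83/5) (11,19) (10,19) (9,71/4)]
4. After y ≤ 18: [(9,4) (14,4) (14,83/5) (49/4,18) (46/5,18) (9,71/4)]
5. Canonical ring: [(9,4) (14,4) (14,83/5) (49/4,18) (46/5,18) (9,71/4)]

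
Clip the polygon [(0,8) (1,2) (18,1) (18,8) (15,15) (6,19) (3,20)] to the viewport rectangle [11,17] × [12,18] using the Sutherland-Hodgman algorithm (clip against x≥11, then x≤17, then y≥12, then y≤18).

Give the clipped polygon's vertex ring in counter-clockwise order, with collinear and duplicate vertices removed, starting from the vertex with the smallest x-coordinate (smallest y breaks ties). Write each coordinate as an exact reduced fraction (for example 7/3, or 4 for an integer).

1. After x ≥ 11: [(11,24/17) (18,1) (18,8) (15,15) (11,151/9)]
2. After x ≤ 17: [(11,24/17) (17,18/17) (17,31/3) (15,15) (11,151/9)]
3. After y ≥ 12: [(11,12) (114/7,12) (15,15) (11,151/9)]
4. After y ≤ 18: [(11,12) (114/7,12) (15,15) (11,151/9)]
5. Canonical ring: [(11,12) (114/7,12) (15,15) (11,151/9)]

Clipped polygon: [(11,12) (114/7,12) (15,15) (11,151/9)]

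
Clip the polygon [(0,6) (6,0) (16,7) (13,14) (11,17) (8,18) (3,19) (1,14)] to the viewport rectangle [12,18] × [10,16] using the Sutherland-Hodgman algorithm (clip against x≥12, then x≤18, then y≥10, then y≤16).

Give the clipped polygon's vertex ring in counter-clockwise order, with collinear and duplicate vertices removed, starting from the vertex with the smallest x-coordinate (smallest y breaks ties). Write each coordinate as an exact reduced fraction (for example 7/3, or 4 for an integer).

Clipped polygon: [(12,10) (103/7,10) (13,14) (12,31/2)]

1. After x ≥ 12: [(12,21/5) (16,7) (13,14) (12,31/2)]
2. After x ≤ 18: [(12,21/5) (16,7) (13,14) (12,31/2)]
3. After y ≥ 10: [(12,10) (103/7,10) (13,14) (12,31/2)]
4. After y ≤ 16: [(12,10) (103/7,10) (13,14) (12,31/2)]
5. Canonical ring: [(12,10) (103/7,10) (13,14) (12,31/2)]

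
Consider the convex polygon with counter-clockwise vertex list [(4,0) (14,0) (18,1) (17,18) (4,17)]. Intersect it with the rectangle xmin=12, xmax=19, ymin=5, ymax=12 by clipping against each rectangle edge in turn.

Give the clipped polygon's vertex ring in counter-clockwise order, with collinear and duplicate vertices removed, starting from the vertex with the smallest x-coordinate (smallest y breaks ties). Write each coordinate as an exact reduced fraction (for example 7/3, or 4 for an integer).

Clipped polygon: [(12,5) (302/17,5) (295/17,12) (12,12)]

1. After x ≥ 12: [(12,0) (14,0) (18,1) (17,18) (12,229/13)]
2. After x ≤ 19: [(12,0) (14,0) (18,1) (17,18) (12,229/13)]
3. After y ≥ 5: [(12,5) (302/17,5) (17,18) (12,229/13)]
4. After y ≤ 12: [(12,12) (12,5) (302/17,5) (295/17,12)]
5. Canonical ring: [(12,5) (302/17,5) (295/17,12) (12,12)]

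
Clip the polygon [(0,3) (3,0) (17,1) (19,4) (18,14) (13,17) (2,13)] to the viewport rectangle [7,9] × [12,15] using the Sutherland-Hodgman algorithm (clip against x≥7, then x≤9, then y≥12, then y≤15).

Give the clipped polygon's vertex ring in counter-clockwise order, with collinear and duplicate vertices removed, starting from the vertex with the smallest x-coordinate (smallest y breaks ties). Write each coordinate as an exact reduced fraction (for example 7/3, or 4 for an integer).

1. After x ≥ 7: [(7,2/7) (17,1) (19,4) (18,14) (13,17) (7,163/11)]
2. After x ≤ 9: [(7,2/7) (9,3/7) (9,171/11) (7,163/11)]
3. After y ≥ 12: [(7,12) (9,12) (9,171/11) (7,163/11)]
4. After y ≤ 15: [(7,12) (9,12) (9,15) (15/2,15) (7,163/11)]
5. Canonical ring: [(7,12) (9,12) (9,15) (15/2,15) (7,163/11)]

Clipped polygon: [(7,12) (9,12) (9,15) (15/2,15) (7,163/11)]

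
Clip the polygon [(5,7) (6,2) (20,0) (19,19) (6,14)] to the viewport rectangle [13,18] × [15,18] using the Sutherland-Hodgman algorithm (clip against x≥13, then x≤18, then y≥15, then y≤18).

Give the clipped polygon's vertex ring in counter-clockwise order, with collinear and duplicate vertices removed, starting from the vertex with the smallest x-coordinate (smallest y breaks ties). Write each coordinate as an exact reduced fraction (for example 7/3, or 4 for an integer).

Clipped polygon: [(13,15) (18,15) (18,18) (82/5,18) (13,217/13)]

1. After x ≥ 13: [(13,1) (20,0) (19,19) (13,217/13)]
2. After x ≤ 18: [(13,1) (18,2/7) (18,242/13) (13,217/13)]
3. After y ≥ 15: [(13,15) (18,15) (18,242/13) (13,217/13)]
4. After y ≤ 18: [(13,15) (18,15) (18,18) (82/5,18) (13,217/13)]
5. Canonical ring: [(13,15) (18,15) (18,18) (82/5,18) (13,217/13)]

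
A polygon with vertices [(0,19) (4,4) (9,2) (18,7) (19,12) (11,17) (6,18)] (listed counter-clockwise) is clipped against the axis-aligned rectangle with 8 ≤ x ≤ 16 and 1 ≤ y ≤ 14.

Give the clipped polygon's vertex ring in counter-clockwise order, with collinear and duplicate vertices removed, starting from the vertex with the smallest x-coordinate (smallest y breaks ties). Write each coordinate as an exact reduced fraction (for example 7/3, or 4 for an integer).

1. After x ≥ 8: [(8,12/5) (9,2) (18,7) (19,12) (11,17) (8,88/5)]
2. After x ≤ 16: [(8,12/5) (9,2) (16,53/9) (16,111/8) (11,17) (8,88/5)]
3. After y ≥ 1: [(8,12/5) (9,2) (16,53/9) (16,111/8) (11,17) (8,88/5)]
4. After y ≤ 14: [(8,14) (8,12/5) (9,2) (16,53/9) (16,111/8) (79/5,14)]
5. Canonical ring: [(8,12/5) (9,2) (16,53/9) (16,111/8) (79/5,14) (8,14)]

Clipped polygon: [(8,12/5) (9,2) (16,53/9) (16,111/8) (79/5,14) (8,14)]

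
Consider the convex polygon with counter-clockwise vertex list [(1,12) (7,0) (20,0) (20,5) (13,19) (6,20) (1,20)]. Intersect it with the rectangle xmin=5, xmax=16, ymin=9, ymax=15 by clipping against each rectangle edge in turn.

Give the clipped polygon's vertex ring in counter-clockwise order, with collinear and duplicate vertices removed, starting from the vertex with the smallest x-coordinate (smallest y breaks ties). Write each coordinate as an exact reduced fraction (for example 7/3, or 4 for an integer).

1. After x ≥ 5: [(5,4) (7,0) (20,0) (20,5) (13,19) (6,20) (5,20)]
2. After x ≤ 16: [(5,4) (7,0) (16,0) (16,13) (13,19) (6,20) (5,20)]
3. After y ≥ 9: [(5,9) (16,9) (16,13) (13,19) (6,20) (5,20)]
4. After y ≤ 15: [(5,15) (5,9) (16,9) (16,13) (15,15)]
5. Canonical ring: [(5,9) (16,9) (16,13) (15,15) (5,15)]

Clipped polygon: [(5,9) (16,9) (16,13) (15,15) (5,15)]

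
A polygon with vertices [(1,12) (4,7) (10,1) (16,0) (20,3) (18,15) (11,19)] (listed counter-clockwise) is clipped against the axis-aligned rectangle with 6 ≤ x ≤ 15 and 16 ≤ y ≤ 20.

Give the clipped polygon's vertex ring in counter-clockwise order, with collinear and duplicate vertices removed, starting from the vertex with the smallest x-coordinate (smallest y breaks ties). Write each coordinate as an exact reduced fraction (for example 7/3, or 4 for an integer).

Clipped polygon: [(47/7,16) (15,16) (15,117/7) (11,19)]

1. After x ≥ 6: [(6,31/2) (6,5) (10,1) (16,0) (20,3) (18,15) (11,19)]
2. After x ≤ 15: [(6,31/2) (6,5) (10,1) (15,1/6) (15,117/7) (11,19)]
3. After y ≥ 16: [(47/7,16) (15,16) (15,117/7) (11,19)]
4. After y ≤ 20: [(47/7,16) (15,16) (15,117/7) (11,19)]
5. Canonical ring: [(47/7,16) (15,16) (15,117/7) (11,19)]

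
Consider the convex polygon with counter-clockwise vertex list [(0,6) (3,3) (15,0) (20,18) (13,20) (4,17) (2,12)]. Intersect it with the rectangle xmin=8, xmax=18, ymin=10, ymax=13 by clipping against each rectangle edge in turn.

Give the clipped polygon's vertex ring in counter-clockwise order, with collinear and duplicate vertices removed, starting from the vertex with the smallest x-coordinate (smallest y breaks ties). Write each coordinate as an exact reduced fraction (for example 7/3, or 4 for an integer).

1. After x ≥ 8: [(8,7/4) (15,0) (20,18) (13,20) (8,55/3)]
2. After x ≤ 18: [(8,7/4) (15,0) (18,54/5) (18,130/7) (13,20) (8,55/3)]
3. After y ≥ 10: [(8,10) (160/9,10) (18,54/5) (18,130/7) (13,20) (8,55/3)]
4. After y ≤ 13: [(8,13) (8,10) (160/9,10) (18,54/5) (18,13)]
5. Canonical ring: [(8,10) (160/9,10) (18,54/5) (18,13) (8,13)]

Clipped polygon: [(8,10) (160/9,10) (18,54/5) (18,13) (8,13)]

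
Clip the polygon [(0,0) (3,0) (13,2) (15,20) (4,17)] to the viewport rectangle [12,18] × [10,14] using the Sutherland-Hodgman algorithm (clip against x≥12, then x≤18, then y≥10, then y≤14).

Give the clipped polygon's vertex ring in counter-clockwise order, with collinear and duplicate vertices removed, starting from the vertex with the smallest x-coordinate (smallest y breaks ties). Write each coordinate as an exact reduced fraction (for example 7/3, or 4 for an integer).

1. After x ≥ 12: [(12,9/5) (13,2) (15,20) (12,211/11)]
2. After x ≤ 18: [(12,9/5) (13,2) (15,20) (12,211/11)]
3. After y ≥ 10: [(12,10) (125/9,10) (15,20) (12,211/11)]
4. After y ≤ 14: [(12,14) (12,10) (125/9,10) (43/3,14)]
5. Canonical ring: [(12,10) (125/9,10) (43/3,14) (12,14)]

Clipped polygon: [(12,10) (125/9,10) (43/3,14) (12,14)]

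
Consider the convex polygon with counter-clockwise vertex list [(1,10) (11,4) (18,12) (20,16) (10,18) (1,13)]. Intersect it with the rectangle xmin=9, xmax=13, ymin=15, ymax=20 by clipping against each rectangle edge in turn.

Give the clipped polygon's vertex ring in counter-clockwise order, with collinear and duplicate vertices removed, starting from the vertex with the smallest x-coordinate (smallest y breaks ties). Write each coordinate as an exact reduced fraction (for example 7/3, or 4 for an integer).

Clipped polygon: [(9,15) (13,15) (13,87/5) (10,18) (9,157/9)]

1. After x ≥ 9: [(9,26/5) (11,4) (18,12) (20,16) (10,18) (9,157/9)]
2. After x ≤ 13: [(9,26/5) (11,4) (13,44/7) (13,87/5) (10,18) (9,157/9)]
3. After y ≥ 15: [(9,15) (13,15) (13,87/5) (10,18) (9,157/9)]
4. After y ≤ 20: [(9,15) (13,15) (13,87/5) (10,18) (9,157/9)]
5. Canonical ring: [(9,15) (13,15) (13,87/5) (10,18) (9,157/9)]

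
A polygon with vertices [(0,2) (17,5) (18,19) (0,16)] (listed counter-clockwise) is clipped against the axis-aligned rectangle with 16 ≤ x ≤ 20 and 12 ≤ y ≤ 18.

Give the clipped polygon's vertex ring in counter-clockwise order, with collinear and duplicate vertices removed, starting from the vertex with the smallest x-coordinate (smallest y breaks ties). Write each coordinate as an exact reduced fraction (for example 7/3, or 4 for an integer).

Clipped polygon: [(16,12) (35/2,12) (251/14,18) (16,18)]

1. After x ≥ 16: [(16,82/17) (17,5) (18,19) (16,56/3)]
2. After x ≤ 20: [(16,82/17) (17,5) (18,19) (16,56/3)]
3. After y ≥ 12: [(16,12) (35/2,12) (18,19) (16,56/3)]
4. After y ≤ 18: [(16,18) (16,12) (35/2,12) (251/14,18)]
5. Canonical ring: [(16,12) (35/2,12) (251/14,18) (16,18)]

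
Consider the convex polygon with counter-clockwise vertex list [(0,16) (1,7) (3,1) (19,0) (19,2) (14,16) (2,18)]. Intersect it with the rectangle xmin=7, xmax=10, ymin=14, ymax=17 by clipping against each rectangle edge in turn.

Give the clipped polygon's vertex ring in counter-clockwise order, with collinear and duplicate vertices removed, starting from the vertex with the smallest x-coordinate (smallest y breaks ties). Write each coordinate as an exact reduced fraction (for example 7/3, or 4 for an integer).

1. After x ≥ 7: [(7,3/4) (19,0) (19,2) (14,16) (7,103/6)]
2. After x ≤ 10: [(7,3/4) (10,9/16) (10,50/3) (7,103/6)]
3. After y ≥ 14: [(7,14) (10,14) (10,50/3) (7,103/6)]
4. After y ≤ 17: [(7,17) (7,14) (10,14) (10,50/3) (8,17)]
5. Canonical ring: [(7,14) (10,14) (10,50/3) (8,17) (7,17)]

Clipped polygon: [(7,14) (10,14) (10,50/3) (8,17) (7,17)]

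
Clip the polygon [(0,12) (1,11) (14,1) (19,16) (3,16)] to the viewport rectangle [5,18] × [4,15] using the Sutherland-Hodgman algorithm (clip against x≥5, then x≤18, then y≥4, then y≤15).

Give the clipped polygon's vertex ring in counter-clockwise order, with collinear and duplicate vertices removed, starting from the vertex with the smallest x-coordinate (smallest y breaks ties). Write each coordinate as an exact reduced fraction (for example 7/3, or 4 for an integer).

Clipped polygon: [(5,103/13) (101/10,4) (15,4) (18,13) (18,15) (5,15)]

1. After x ≥ 5: [(5,103/13) (14,1) (19,16) (5,16)]
2. After x ≤ 18: [(5,103/13) (14,1) (18,13) (18,16) (5,16)]
3. After y ≥ 4: [(5,103/13) (101/10,4) (15,4) (18,13) (18,16) (5,16)]
4. After y ≤ 15: [(5,15) (5,103/13) (101/10,4) (15,4) (18,13) (18,15)]
5. Canonical ring: [(5,103/13) (101/10,4) (15,4) (18,13) (18,15) (5,15)]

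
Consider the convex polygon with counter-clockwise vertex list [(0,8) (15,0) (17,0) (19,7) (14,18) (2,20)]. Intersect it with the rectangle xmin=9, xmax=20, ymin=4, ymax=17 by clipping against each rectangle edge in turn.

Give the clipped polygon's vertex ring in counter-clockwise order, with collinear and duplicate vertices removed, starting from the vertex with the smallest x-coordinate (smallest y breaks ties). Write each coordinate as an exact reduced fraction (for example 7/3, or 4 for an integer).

Clipped polygon: [(9,4) (127/7,4) (19,7) (159/11,17) (9,17)]

1. After x ≥ 9: [(9,16/5) (15,0) (17,0) (19,7) (14,18) (9,113/6)]
2. After x ≤ 20: [(9,16/5) (15,0) (17,0) (19,7) (14,18) (9,113/6)]
3. After y ≥ 4: [(9,4) (127/7,4) (19,7) (14,18) (9,113/6)]
4. After y ≤ 17: [(9,17) (9,4) (127/7,4) (19,7) (159/11,17)]
5. Canonical ring: [(9,4) (127/7,4) (19,7) (159/11,17) (9,17)]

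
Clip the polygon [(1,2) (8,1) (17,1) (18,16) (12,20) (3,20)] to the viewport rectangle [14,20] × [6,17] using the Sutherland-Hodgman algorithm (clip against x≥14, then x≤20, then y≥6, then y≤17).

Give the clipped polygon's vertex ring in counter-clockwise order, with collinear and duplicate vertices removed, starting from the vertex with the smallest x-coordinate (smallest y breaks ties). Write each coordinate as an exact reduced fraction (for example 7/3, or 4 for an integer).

1. After x ≥ 14: [(14,1) (17,1) (18,16) (14,56/3)]
2. After x ≤ 20: [(14,1) (17,1) (18,16) (14,56/3)]
3. After y ≥ 6: [(14,6) (52/3,6) (18,16) (14,56/3)]
4. After y ≤ 17: [(14,17) (14,6) (52/3,6) (18,16) (33/2,17)]
5. Canonical ring: [(14,6) (52/3,6) (18,16) (33/2,17) (14,17)]

Clipped polygon: [(14,6) (52/3,6) (18,16) (33/2,17) (14,17)]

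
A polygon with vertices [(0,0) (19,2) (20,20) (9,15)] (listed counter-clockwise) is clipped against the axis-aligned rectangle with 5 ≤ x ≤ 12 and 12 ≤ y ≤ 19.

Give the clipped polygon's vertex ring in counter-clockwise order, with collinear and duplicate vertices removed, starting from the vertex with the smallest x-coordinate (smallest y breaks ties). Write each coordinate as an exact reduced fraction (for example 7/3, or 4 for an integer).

1. After x ≥ 5: [(5,25/3) (5,10/19) (19,2) (20,20) (9,15)]
2. After x ≤ 12: [(5,25/3) (5,10/19) (12,24/19) (12,180/11) (9,15)]
3. After y ≥ 12: [(36/5,12) (12,12) (12,180/11) (9,15)]
4. After y ≤ 19: [(36/5,12) (12,12) (12,180/11) (9,15)]
5. Canonical ring: [(36/5,12) (12,12) (12,180/11) (9,15)]

Clipped polygon: [(36/5,12) (12,12) (12,180/11) (9,15)]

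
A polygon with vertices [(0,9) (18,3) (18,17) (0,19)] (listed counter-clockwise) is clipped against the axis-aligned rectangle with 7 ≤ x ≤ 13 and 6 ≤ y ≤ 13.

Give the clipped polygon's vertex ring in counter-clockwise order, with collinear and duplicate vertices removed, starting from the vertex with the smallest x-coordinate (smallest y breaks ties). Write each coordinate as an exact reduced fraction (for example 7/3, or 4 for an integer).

1. After x ≥ 7: [(7,20/3) (18,3) (18,17) (7,164/9)]
2. After x ≤ 13: [(7,20/3) (13,14/3) (13,158/9) (7,164/9)]
3. After y ≥ 6: [(7,20/3) (9,6) (13,6) (13,158/9) (7,164/9)]
4. After y ≤ 13: [(7,13) (7,20/3) (9,6) (13,6) (13,13)]
5. Canonical ring: [(7,20/3) (9,6) (13,6) (13,13) (7,13)]

Clipped polygon: [(7,20/3) (9,6) (13,6) (13,13) (7,13)]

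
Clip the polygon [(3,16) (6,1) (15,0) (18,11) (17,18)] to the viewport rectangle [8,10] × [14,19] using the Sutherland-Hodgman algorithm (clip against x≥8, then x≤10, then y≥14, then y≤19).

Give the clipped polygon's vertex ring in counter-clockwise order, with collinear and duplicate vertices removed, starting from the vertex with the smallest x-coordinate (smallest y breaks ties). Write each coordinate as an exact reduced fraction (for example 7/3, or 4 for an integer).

1. After x ≥ 8: [(8,117/7) (8,7/9) (15,0) (18,11) (17,18)]
2. After x ≤ 10: [(10,17) (8,117/7) (8,7/9) (10,5/9)]
3. After y ≥ 14: [(10,14) (10,17) (8,117/7) (8,14)]
4. After y ≤ 19: [(10,14) (10,17) (8,117/7) (8,14)]
5. Canonical ring: [(8,14) (10,14) (10,17) (8,117/7)]

Clipped polygon: [(8,14) (10,14) (10,17) (8,117/7)]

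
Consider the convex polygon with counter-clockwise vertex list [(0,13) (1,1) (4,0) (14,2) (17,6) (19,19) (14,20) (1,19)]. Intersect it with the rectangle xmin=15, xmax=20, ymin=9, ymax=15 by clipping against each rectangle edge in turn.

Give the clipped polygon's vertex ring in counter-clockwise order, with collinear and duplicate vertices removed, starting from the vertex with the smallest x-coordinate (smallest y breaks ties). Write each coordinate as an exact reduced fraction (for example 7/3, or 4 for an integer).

1. After x ≥ 15: [(15,10/3) (17,6) (19,19) (15,99/5)]
2. After x ≤ 20: [(15,10/3) (17,6) (19,19) (15,99/5)]
3. After y ≥ 9: [(15,9) (227/13,9) (19,19) (15,99/5)]
4. After y ≤ 15: [(15,15) (15,9) (227/13,9) (239/13,15)]
5. Canonical ring: [(15,9) (227/13,9) (239/13,15) (15,15)]

Clipped polygon: [(15,9) (227/13,9) (239/13,15) (15,15)]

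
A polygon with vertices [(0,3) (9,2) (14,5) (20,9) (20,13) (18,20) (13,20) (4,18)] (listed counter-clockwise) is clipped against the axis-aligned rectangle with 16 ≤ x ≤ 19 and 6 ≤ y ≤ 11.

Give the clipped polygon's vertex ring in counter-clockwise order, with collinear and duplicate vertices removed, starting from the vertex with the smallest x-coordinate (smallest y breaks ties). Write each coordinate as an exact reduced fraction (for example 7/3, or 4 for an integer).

1. After x ≥ 16: [(16,19/3) (20,9) (20,13) (18,20) (16,20)]
2. After x ≤ 19: [(16,19/3) (19,25/3) (19,33/2) (18,20) (16,20)]
3. After y ≥ 6: [(16,19/3) (19,25/3) (19,33/2) (18,20) (16,20)]
4. After y ≤ 11: [(16,11) (16,19/3) (19,25/3) (19,11)]
5. Canonical ring: [(16,19/3) (19,25/3) (19,11) (16,11)]

Clipped polygon: [(16,19/3) (19,25/3) (19,11) (16,11)]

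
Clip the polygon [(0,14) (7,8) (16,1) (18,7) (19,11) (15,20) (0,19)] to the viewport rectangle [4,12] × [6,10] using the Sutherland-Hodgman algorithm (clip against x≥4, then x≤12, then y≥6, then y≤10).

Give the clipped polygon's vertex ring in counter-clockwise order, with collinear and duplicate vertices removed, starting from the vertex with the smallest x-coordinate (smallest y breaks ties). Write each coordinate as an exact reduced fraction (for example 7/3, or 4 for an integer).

1. After x ≥ 4: [(4,74/7) (7,8) (16,1) (18,7) (19,11) (15,20) (4,289/15)]
2. After x ≤ 12: [(4,74/7) (7,8) (12,37/9) (12,99/5) (4,289/15)]
3. After y ≥ 6: [(4,74/7) (7,8) (67/7,6) (12,6) (12,99/5) (4,289/15)]
4. After y ≤ 10: [(14/3,10) (7,8) (67/7,6) (12,6) (12,10)]
5. Canonical ring: [(14/3,10) (7,8) (67/7,6) (12,6) (12,10)]

Clipped polygon: [(14/3,10) (7,8) (67/7,6) (12,6) (12,10)]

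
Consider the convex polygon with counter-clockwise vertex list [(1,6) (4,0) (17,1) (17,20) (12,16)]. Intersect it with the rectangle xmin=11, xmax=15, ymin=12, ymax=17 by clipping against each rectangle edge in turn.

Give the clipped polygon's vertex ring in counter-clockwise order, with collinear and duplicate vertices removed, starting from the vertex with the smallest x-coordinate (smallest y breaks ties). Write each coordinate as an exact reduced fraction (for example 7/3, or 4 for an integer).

1. After x ≥ 11: [(11,166/11) (11,7/13) (17,1) (17,20) (12,16)]
2. After x ≤ 15: [(11,166/11) (11,7/13) (15,11/13) (15,92/5) (12,16)]
3. After y ≥ 12: [(11,166/11) (11,12) (15,12) (15,92/5) (12,16)]
4. After y ≤ 17: [(11,166/11) (11,12) (15,12) (15,17) (53/4,17) (12,16)]
5. Canonical ring: [(11,12) (15,12) (15,17) (53/4,17) (12,16) (11,166/11)]

Clipped polygon: [(11,12) (15,12) (15,17) (53/4,17) (12,16) (11,166/11)]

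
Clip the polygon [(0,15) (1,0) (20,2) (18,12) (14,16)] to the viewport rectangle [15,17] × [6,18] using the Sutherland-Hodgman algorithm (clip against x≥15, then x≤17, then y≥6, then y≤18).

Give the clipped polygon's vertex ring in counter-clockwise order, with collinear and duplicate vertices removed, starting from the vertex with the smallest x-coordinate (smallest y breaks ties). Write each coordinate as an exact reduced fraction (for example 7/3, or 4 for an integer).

Clipped polygon: [(15,6) (17,6) (17,13) (15,15)]

1. After x ≥ 15: [(15,28/19) (20,2) (18,12) (15,15)]
2. After x ≤ 17: [(15,28/19) (17,32/19) (17,13) (15,15)]
3. After y ≥ 6: [(15,6) (17,6) (17,13) (15,15)]
4. After y ≤ 18: [(15,6) (17,6) (17,13) (15,15)]
5. Canonical ring: [(15,6) (17,6) (17,13) (15,15)]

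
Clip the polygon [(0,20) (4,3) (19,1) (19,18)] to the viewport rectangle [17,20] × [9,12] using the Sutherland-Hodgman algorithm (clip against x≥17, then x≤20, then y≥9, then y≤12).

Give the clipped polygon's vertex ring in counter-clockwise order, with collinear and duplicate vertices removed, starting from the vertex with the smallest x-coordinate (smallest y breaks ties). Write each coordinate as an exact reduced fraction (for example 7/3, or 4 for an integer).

1. After x ≥ 17: [(17,346/19) (17,19/15) (19,1) (19,18)]
2. After x ≤ 20: [(17,346/19) (17,19/15) (19,1) (19,18)]
3. After y ≥ 9: [(17,346/19) (17,9) (19,9) (19,18)]
4. After y ≤ 12: [(17,12) (17,9) (19,9) (19,12)]
5. Canonical ring: [(17,9) (19,9) (19,12) (17,12)]

Clipped polygon: [(17,9) (19,9) (19,12) (17,12)]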